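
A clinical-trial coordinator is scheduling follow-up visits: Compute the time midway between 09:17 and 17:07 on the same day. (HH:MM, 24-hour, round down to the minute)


Start time: 09:17 = 557 minutes from midnight
End time: 17:07 = 1027 minutes from midnight
Sum: 557 + 1027 = 1584
Midpoint: 1584 / 2 = 792 minutes
Convert: 792 / 60 = 13 hours, 12 minutes
Result: 13:12

13:12


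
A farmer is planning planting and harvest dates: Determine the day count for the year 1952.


Year: 1952
Check leap year rules:
Divisible by 4? Yes
Divisible by 100? No
1952 is a leap year
Days: 366

366


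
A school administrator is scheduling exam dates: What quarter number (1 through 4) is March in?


Month: March (month 3)
Q1: January-March (months 1-3)
Q2: April-June (months 4-6)
Q3: July-September (months 7-9)
Q4: October-December (months 10-12)
Month 3 falls in Q1

1


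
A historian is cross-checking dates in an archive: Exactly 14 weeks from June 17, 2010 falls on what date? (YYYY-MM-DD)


Start: 2010-06-17
Weeks to add: 14
Convert to days: 14 x 7 = 98 days
Add 98 days to 2010-06-17
Result: 2010-09-23

2010-09-23


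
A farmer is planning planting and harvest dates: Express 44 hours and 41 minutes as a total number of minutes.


Hours: 44
Extra minutes: 41
Minutes per hour: 60
Hours to minutes: 44 x 60 = 2640
Total: 2640 + 41 = 2681

2681


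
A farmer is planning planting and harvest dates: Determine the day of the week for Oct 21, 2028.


Date: 2028-10-21
January 1, 2028 is a Saturday
Day of year: 295
Offset from Jan 1: 294 days
294 mod 7 = 0
Result: Saturday

Saturday


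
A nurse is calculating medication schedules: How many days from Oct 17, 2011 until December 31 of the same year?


Start: October 17, 2011
End: December 31, 2011
Days left in October: 14
November: 30
December: 31
Sum of remaining months: 61
Total: 14 + 61 = 75

75


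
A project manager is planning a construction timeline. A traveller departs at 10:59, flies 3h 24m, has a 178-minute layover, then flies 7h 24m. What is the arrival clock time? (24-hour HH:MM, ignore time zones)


Depart: 10:59
Leg 1: +204 min -> 14:23
Layover: +178 min -> 17:21
Leg 2: +444 min -> 00:45
Total travel: 826 minutes = 13h 46m
Arrival: 00:45

00:45


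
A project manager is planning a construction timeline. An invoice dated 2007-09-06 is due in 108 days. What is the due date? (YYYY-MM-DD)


Start: 2007-09-06
Adding 108 days
Days remaining in September: 24
After September: 84 days still to add
October 2007: 31 days, 53 remaining
November 2007: 30 days, 23 remaining
December 2007 has 31 days, need 23
Result: 2007-12-23

2007-12-23


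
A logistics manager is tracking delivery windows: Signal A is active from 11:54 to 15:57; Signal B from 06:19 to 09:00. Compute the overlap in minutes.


Interval A: [714, 957] minutes from midnight
Interval B: [379, 540] minutes from midnight
Overlap start = max(714, 379) = 714
Overlap end = min(957, 540) = 540
End <= start, so the intervals do not overlap: 0 minutes

0


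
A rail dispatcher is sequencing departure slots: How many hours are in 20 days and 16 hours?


Days: 20
Extra hours: 16
Hours per day: 24
Days to hours: 20 x 24 = 480
Total: 480 + 16 = 496

496


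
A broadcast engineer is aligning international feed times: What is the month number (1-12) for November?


Calendar month order:
10. October
11. November <--
12. December
November is month number 11

11


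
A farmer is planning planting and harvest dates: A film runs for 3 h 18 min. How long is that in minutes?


Hours: 3
Minutes: 18
Convert hours to minutes: 3 x 60 = 180
Add remaining minutes: 180 + 18 = 198

198


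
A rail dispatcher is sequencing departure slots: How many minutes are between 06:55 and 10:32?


Start time: 06:55 = 415 minutes from midnight
End time: 10:32 = 632 minutes from midnight
Difference: 632 - 415 = 217 minutes
That is 3 hours and 37 minutes

217


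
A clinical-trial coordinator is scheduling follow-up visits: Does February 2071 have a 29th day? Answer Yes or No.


Year: 2071
Divisible by 4? 2071 / 4 = 517.75 -> No
Not divisible by 4, so NOT a leap year

No


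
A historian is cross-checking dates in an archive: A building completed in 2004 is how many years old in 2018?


Birth year: 2004
Current year: 2018
Age = current year - birth year
Age = 2018 - 2004 = 14

14


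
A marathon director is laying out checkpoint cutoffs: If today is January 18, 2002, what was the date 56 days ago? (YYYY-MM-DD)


Start: 2002-01-18
Subtracting 56 days
Days already passed in January: 18
After going back through January: 38 more days to subtract
December 2001: 31 days, 7 remaining
November 2001 has 30 days, need 7
Result: 2001-11-23

2001-11-23


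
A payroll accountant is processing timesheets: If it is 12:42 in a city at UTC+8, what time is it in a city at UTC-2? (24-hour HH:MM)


Local time: 12:42 at UTC+8 (offset 8h)
Target zone: UTC-2 (offset -2h)
Difference: -2 - (8) = -10 hours
Calculation: 12 + (-10) = 2
Result: 02:42

02:42


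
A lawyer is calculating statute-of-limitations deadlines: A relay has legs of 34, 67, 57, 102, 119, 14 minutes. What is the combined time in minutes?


Durations: 34, 67, 57, 102, 119, 14
Running sum: 34
+ 67 = 101
+ 57 = 158
+ 102 = 260
+ 119 = 379
+ 14 = 393
Total duration: 393 minutes
That is 6 hours and 33 minutes

393


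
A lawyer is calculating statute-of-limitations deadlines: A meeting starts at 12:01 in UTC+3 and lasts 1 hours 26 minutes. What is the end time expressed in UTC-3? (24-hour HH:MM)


Start: 12:01 in UTC+3
Step 1 - add duration:
  minutes: 1 + 26 = 27
  hours: 12 + 1 + 0 = 13
  end in UTC+3: 13:27
Step 2 - convert UTC+3 -> UTC-3:
  offset difference: -3 - (3) = -6 hours
  13 + (-6) = 7 -> mod 24 = 7
Result: 07:27 in UTC-3

07:27


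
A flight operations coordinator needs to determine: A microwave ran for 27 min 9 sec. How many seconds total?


Minutes: 27
Extra seconds: 9
Seconds per minute: 60
Minutes to seconds: 27 x 60 = 1620
Total: 1620 + 9 = 1629

1629


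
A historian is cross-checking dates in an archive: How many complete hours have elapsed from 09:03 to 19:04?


Start: 09:03
End: 19:04
Hour difference: 19 - 9 = 10 hours
Minute difference: 4 - 3 = 1 minutes
Total minutes: 601
Complete hours: 601 / 60 = 10 (remainder 1)

10


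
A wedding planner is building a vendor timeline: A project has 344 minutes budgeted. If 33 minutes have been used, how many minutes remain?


Total budget: 344 minutes
Time used: 33 minutes
Remaining: 344 - 33 = 311 minutes
Percent used: 9.6%
Percent remaining: 90.4%

311


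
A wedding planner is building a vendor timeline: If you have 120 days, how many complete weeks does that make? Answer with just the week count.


Total days: 120
Days per week: 7
Division: 120 / 7 = 17 remainder 1
Complete weeks: 17
Remaining days: 1

17


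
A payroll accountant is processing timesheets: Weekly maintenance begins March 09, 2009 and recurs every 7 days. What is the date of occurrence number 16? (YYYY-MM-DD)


First occurrence: 2009-03-09 (occurrence 1)
Each occurrence is 7 days after the previous.
Occurrence 16 is 15 weeks after the first.
15 weeks = 105 days
2009-03-09 + 105 days = 2009-06-22

2009-06-22


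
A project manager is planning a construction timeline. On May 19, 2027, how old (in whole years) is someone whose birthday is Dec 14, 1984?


Birth: 1984-12-14
Reference: 2027-05-19
Year difference: 2027 - 1984 = 43
Has birthday (12-14) occurred by 05-19? No
Birthday not yet reached this year -> subtract 1
Age in full years: 42

42


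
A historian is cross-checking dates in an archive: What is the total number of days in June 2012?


Month: June
Year: 2012
June is a 30-day month
Total: 30 days

30


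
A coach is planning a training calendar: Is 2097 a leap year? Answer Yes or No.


Year: 2097
Divisible by 4? 2097 / 4 = 524.25 -> No
Not divisible by 4, so NOT a leap year

No


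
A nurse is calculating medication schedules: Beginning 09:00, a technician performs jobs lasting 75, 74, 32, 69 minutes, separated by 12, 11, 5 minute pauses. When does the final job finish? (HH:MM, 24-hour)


Start: 09:00 = 540 min from midnight
  after task 1 (75 min): 10:15
  after break (12 min): 10:27
  after task 2 (74 min): 11:41
  after break (11 min): 11:52
  after task 3 (32 min): 12:24
  after break (5 min): 12:29
  after task 4 (69 min): 13:38
Total elapsed: 278 minutes
End time: 13:38

13:38


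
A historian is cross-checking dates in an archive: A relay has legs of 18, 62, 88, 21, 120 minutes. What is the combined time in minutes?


Durations: 18, 62, 88, 21, 120
Running sum: 18
+ 62 = 80
+ 88 = 168
+ 21 = 189
+ 120 = 309
Total duration: 309 minutes
That is 5 hours and 9 minutes

309


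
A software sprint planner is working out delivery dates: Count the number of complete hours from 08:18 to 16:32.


Start: 08:18
End: 16:32
Hour difference: 16 - 8 = 8 hours
Minute difference: 32 - 18 = 14 minutes
Total minutes: 494
Complete hours: 494 / 60 = 8 (remainder 14)

8


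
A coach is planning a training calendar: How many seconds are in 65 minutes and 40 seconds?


Minutes: 65
Seconds: 40
Convert minutes to seconds: 65 x 60 = 3900
Add remaining seconds: 3900 + 40 = 3940

3940


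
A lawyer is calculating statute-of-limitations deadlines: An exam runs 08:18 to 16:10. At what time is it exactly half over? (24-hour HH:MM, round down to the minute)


Start time: 08:18 = 498 minutes from midnight
End time: 16:10 = 970 minutes from midnight
Sum: 498 + 970 = 1468
Midpoint: 1468 / 2 = 734 minutes
Convert: 734 / 60 = 12 hours, 14 minutes
Result: 12:14

12:14


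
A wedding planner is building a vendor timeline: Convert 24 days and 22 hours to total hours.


Days: 24
Extra hours: 22
Hours per day: 24
Days to hours: 24 x 24 = 576
Total: 576 + 22 = 598

598


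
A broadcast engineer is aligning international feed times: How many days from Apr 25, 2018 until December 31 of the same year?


Start: April 25, 2018
End: December 31, 2018
Days left in April: 5
May: 31
June: 30
July: 31
August: 31
... plus remaining months
Sum of remaining months: 245
Total: 5 + 245 = 250

250


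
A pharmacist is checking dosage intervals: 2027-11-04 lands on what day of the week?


Date: 2027-11-04
January 1, 2027 is a Friday
Day of year: 308
Offset from Jan 1: 307 days
307 mod 7 = 6
Result: Thursday

Thursday


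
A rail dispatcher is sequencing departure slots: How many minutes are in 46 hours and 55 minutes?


Hours: 46
Extra minutes: 55
Minutes per hour: 60
Hours to minutes: 46 x 60 = 2760
Total: 2760 + 55 = 2815

2815


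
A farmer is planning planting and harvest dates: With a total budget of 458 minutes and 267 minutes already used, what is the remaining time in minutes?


Total budget: 458 minutes
Time used: 267 minutes
Remaining: 458 - 267 = 191 minutes
Percent used: 58.3%
Percent remaining: 41.7%

191


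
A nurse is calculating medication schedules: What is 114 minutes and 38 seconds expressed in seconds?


Minutes: 114
Extra seconds: 38
Seconds per minute: 60
Minutes to seconds: 114 x 60 = 6840
Total: 6840 + 38 = 6878

6878


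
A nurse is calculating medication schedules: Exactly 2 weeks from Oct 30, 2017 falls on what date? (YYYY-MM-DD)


Start: 2017-10-30
Weeks to add: 2
Convert to days: 2 x 7 = 14 days
Add 14 days to 2017-10-30
Result: 2017-11-13

2017-11-13


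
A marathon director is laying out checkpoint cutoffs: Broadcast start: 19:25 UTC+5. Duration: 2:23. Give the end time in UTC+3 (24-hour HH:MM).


Start: 19:25 in UTC+5
Step 1 - add duration:
  minutes: 25 + 23 = 48
  hours: 19 + 2 + 0 = 21
  end in UTC+5: 21:48
Step 2 - convert UTC+5 -> UTC+3:
  offset difference: 3 - (5) = -2 hours
  21 + (-2) = 19 -> mod 24 = 19
Result: 19:48 in UTC+3

19:48


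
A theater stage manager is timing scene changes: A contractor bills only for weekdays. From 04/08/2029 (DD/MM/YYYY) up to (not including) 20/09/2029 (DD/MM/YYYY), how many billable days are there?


Start: 2029-08-04 (Saturday)
End (exclusive): 2029-09-20 (Thursday)
Total calendar days: 47
Full weeks: 47 // 7 = 6 -> 30 weekdays
Remaining 5 days starting on Saturday:
  Sat(-), Sun(-), Mon(w), Tue(w), Wed(w) -> 3 weekdays
Total business days: 30 + 3 = 33

33


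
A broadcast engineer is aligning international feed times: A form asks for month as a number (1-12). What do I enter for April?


Calendar month order:
3. March
4. April <--
5. May
April is month number 4

4


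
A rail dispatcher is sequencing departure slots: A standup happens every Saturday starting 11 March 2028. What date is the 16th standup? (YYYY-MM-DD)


First occurrence: 2028-03-11 (occurrence 1)
Each occurrence is 7 days after the previous.
Occurrence 16 is 15 weeks after the first.
15 weeks = 105 days
2028-03-11 + 105 days = 2028-06-24

2028-06-24


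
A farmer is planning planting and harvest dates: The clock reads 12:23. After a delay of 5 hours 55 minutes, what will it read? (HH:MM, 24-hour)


Start time: 12:23
Adding: 5 hours 55 minutes
Minutes: 23 + 55 = 78
Minute overflow: 78 >= 60, so carry 1 hour, minutes = 18
Hours: 12 + 5 + 1 = 18
Result: 18:18

18:18


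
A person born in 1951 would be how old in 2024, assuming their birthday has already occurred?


Birth year: 1951
Current year: 2024
Age = current year - birth year
Age = 2024 - 1951 = 73

73


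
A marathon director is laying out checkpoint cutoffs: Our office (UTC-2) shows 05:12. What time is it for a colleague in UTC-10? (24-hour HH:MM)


Local time: 05:12 at UTC-2 (offset -2h)
Target zone: UTC-10 (offset -10h)
Difference: -10 - (-2) = -8 hours
Calculation: 5 + (-8) = -3
Wraparound: (-3) mod 24 = 21
Result: 21:12

21:12


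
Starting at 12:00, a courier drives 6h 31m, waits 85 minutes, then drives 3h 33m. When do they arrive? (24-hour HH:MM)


Depart: 12:00
Leg 1: +391 min -> 18:31
Layover: +85 min -> 19:56
Leg 2: +213 min -> 23:29
Total travel: 689 minutes = 11h 29m
Arrival: 23:29

23:29


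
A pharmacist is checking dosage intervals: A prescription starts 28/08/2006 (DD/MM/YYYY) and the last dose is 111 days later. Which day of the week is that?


Start: 2006-08-28 (Monday)
Step 1 - find target date: add 111 days
  2006-08-28 + 111 days = 2006-12-17
Step 2 - day of week:
  111 mod 7 = 6
  Monday + 6 days -> Sunday
Result: Sunday (2006-12-17)

Sunday


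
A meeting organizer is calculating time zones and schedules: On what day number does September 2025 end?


Month: September
Year: 2025
September is a 30-day month
Total: 30 days

30


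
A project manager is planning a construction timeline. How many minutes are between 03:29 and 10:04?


Start time: 03:29 = 209 minutes from midnight
End time: 10:04 = 604 minutes from midnight
Difference: 604 - 209 = 395 minutes
That is 6 hours and 35 minutes

395


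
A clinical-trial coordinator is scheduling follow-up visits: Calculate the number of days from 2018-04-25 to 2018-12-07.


Start date: 2018-04-25
End date: 2018-12-07
Apr 2018: +6 days
May 2018: +31 days
Jun 2018: +30 days
... (6 more months)
Total: 226 days

226


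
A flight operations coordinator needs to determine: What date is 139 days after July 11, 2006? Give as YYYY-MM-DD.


Start: 2006-07-11
Adding 139 days
Days remaining in July: 20
After July: 119 days still to add
August 2006: 31 days, 88 remaining
September 2006: 30 days, 58 remaining
October 2006: 31 days, 27 remaining
November 2006 has 30 days, need 27
Result: 2006-11-27

2006-11-27


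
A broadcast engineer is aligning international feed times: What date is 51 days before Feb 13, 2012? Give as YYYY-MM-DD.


Start: 2012-02-13
Subtracting 51 days
Days already passed in February: 13
After going back through February: 38 more days to subtract
January 2012: 31 days, 7 remaining
December 2011 has 31 days, need 7
Result: 2011-12-24

2011-12-24


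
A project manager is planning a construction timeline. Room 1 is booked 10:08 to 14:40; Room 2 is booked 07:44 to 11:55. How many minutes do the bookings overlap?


Interval A: [608, 880] minutes from midnight
Interval B: [464, 715] minutes from midnight
Overlap start = max(608, 464) = 608
Overlap end = min(880, 715) = 715
Overlap = 715 - 608 = 107 minutes

107


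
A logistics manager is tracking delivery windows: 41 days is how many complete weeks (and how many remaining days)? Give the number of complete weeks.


Total days: 41
Days per week: 7
Division: 41 / 7 = 5 remainder 6
Complete weeks: 5
Remaining days: 6

5


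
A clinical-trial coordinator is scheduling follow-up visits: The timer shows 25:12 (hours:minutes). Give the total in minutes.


Hours: 25
Minutes: 12
Convert hours to minutes: 25 x 60 = 1500
Add remaining minutes: 1500 + 12 = 1512

1512


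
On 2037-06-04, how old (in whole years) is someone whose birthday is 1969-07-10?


Birth: 1969-07-10
Reference: 2037-06-04
Year difference: 2037 - 1969 = 68
Has birthday (07-10) occurred by 06-04? No
Birthday not yet reached this year -> subtract 1
Age in full years: 67

67


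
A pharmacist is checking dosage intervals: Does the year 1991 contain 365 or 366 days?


Year: 1991
Check leap year rules:
Divisible by 4? No
1991 is not a leap year
Days: 365

365


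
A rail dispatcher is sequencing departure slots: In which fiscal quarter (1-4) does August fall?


Month: August (month 8)
Q1: January-March (months 1-3)
Q2: April-June (months 4-6)
Q3: July-September (months 7-9)
Q4: October-December (months 10-12)
Month 8 falls in Q3

3


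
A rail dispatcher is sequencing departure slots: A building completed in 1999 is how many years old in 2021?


Birth year: 1999
Current year: 2021
Age = current year - birth year
Age = 2021 - 1999 = 22

22


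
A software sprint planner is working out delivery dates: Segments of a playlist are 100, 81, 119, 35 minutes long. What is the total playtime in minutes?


Durations: 100, 81, 119, 35
Running sum: 100
+ 81 = 181
+ 119 = 300
+ 35 = 335
Total duration: 335 minutes
That is 5 hours and 35 minutes

335


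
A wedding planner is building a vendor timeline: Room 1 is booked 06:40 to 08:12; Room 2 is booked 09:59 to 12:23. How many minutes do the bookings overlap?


Interval A: [400, 492] minutes from midnight
Interval B: [599, 743] minutes from midnight
Overlap start = max(400, 599) = 599
Overlap end = min(492, 743) = 492
End <= start, so the intervals do not overlap: 0 minutes

0


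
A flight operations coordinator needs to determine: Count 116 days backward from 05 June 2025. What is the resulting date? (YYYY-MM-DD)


Start: 2025-06-05
Subtracting 116 days
Days already passed in June: 5
After going back through June: 111 more days to subtract
May 2025: 31 days, 80 remaining
April 2025: 30 days, 50 remaining
March 2025: 31 days, 19 remaining
February 2025 has 28 days, need 19
Result: 2025-02-09

2025-02-09


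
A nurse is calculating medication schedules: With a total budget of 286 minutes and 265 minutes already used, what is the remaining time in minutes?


Total budget: 286 minutes
Time used: 265 minutes
Remaining: 286 - 265 = 21 minutes
Percent used: 92.7%
Percent remaining: 7.3%

21


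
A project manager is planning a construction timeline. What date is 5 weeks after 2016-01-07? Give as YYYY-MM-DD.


Start: 2016-01-07
Weeks to add: 5
Convert to days: 5 x 7 = 35 days
Add 35 days to 2016-01-07
Result: 2016-02-11

2016-02-11


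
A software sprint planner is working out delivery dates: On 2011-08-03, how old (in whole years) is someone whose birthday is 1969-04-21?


Birth: 1969-04-21
Reference: 2011-08-03
Year difference: 2011 - 1969 = 42
Has birthday (04-21) occurred by 08-03? Yes
Age in full years: 42

42


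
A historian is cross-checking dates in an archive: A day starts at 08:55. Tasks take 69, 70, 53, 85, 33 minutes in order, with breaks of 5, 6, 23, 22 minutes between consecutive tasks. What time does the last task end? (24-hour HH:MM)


Start: 08:55 = 535 min from midnight
  after task 1 (69 min): 10:04
  after break (5 min): 10:09
  after task 2 (70 min): 11:19
  after break (6 min): 11:25
  after task 3 (53 min): 12:18
  after break (23 min): 12:41
  after task 4 (85 min): 14:06
  after break (22 min): 14:28
  after task 5 (33 min): 15:01
Total elapsed: 366 minutes
End time: 15:01

15:01


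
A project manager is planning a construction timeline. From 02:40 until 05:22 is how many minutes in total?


Start time: 02:40 = 160 minutes from midnight
End time: 05:22 = 322 minutes from midnight
Difference: 322 - 160 = 162 minutes
That is 2 hours and 42 minutes

162


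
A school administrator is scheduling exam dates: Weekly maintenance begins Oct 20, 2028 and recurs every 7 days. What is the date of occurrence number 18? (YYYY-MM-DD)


First occurrence: 2028-10-20 (occurrence 1)
Each occurrence is 7 days after the previous.
Occurrence 18 is 17 weeks after the first.
17 weeks = 119 days
2028-10-20 + 119 days = 2029-02-16

2029-02-16


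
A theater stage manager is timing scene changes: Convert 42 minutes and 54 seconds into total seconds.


Minutes: 42
Seconds: 54
Convert minutes to seconds: 42 x 60 = 2520
Add remaining seconds: 2520 + 54 = 2574

2574


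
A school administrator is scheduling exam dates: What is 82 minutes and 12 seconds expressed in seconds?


Minutes: 82
Extra seconds: 12
Seconds per minute: 60
Minutes to seconds: 82 x 60 = 4920
Total: 4920 + 12 = 4932

4932


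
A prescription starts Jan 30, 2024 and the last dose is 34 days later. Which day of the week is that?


Start: 2024-01-30 (Tuesday)
Step 1 - find target date: add 34 days
  2024-01-30 + 34 days = 2024-03-04
Step 2 - day of week:
  34 mod 7 = 6
  Tuesday + 6 days -> Monday
Result: Monday (2024-03-04)

Monday


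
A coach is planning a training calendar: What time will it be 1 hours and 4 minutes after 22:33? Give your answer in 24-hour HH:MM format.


Start time: 22:33
Adding: 1 hours 4 minutes
Minutes: 33 + 4 = 37
Hours: 22 + 1 + 0 = 23
Result: 23:37

23:37


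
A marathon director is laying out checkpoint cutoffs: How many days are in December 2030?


Month: December
Year: 2030
December is a 31-day month
Total: 31 days

31


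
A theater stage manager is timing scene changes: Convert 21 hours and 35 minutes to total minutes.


Hours: 21
Minutes: 35
Convert hours to minutes: 21 x 60 = 1260
Add remaining minutes: 1260 + 35 = 1295

1295


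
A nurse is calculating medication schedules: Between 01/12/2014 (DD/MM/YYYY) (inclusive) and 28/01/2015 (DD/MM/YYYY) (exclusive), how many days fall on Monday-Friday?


Start: 2014-12-01 (Monday)
End (exclusive): 2015-01-28 (Wednesday)
Total calendar days: 58
Full weeks: 58 // 7 = 8 -> 40 weekdays
Remaining 2 days starting on Monday:
  Mon(w), Tue(w) -> 2 weekdays
Total business days: 40 + 2 = 42

42


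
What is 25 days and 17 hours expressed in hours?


Days: 25
Extra hours: 17
Hours per day: 24
Days to hours: 25 x 24 = 600
Total: 600 + 17 = 617

617


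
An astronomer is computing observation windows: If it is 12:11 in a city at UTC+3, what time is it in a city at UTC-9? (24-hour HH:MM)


Local time: 12:11 at UTC+3 (offset 3h)
Target zone: UTC-9 (offset -9h)
Difference: -9 - (3) = -12 hours
Calculation: 12 + (-12) = 0
Result: 00:11

00:11


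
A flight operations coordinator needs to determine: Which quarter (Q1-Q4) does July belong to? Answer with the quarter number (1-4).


Month: July (month 7)
Q1: January-March (months 1-3)
Q2: April-June (months 4-6)
Q3: July-September (months 7-9)
Q4: October-December (months 10-12)
Month 7 falls in Q3

3


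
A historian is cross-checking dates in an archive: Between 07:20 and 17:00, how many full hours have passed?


Start: 07:20
End: 17:00
Hour difference: 17 - 7 = 10 hours
Minute difference: 0 - 20 = -20 minutes
Total minutes: 580
Complete hours: 580 / 60 = 9 (remainder 40)

9


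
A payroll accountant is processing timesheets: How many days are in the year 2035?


Year: 2035
Check leap year rules:
Divisible by 4? No
2035 is not a leap year
Days: 365

365


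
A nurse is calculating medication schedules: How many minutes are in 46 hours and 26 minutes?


Hours: 46
Extra minutes: 26
Minutes per hour: 60
Hours to minutes: 46 x 60 = 2760
Total: 2760 + 26 = 2786

2786


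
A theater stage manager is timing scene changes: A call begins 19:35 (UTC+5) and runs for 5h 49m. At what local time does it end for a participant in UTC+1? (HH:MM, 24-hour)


Start: 19:35 in UTC+5
Step 1 - add duration:
  minutes: 35 + 49 = 84 (carry 1h)
  hours: 19 + 5 + 1 = 25
  end in UTC+5: 01:24
Step 2 - convert UTC+5 -> UTC+1:
  offset difference: 1 - (5) = -4 hours
  1 + (-4) = -3 -> mod 24 = 21
Result: 21:24 in UTC+1

21:24


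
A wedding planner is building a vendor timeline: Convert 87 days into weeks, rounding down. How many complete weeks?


Total days: 87
Days per week: 7
Division: 87 / 7 = 12 remainder 3
Complete weeks: 12
Remaining days: 3

12


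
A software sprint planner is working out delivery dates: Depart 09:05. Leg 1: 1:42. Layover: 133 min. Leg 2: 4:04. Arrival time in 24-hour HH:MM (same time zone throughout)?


Depart: 09:05
Leg 1: +102 min -> 10:47
Layover: +133 min -> 13:00
Leg 2: +244 min -> 17:04
Total travel: 479 minutes = 7h 59m
Arrival: 17:04

17:04


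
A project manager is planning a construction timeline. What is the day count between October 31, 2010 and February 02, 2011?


Start date: 2010-10-31
End date: 2011-02-02
Oct 2010: +1 days
Nov 2010: +30 days
Dec 2010: +31 days
Jan 2011: +31 days
Feb 2011: +1 days
Total: 94 days

94


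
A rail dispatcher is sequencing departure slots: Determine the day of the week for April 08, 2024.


Date: 2024-04-08
January 1, 2024 is a Monday
Day of year: 99
Offset from Jan 1: 98 days
98 mod 7 = 0
Result: Monday

Monday


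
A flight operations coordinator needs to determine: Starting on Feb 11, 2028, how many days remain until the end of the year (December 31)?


Start: February 11, 2028
End: December 31, 2028
Days left in February: 18
March: 31
April: 30
May: 31
June: 30
... plus remaining months
Sum of remaining months: 306
Total: 18 + 306 = 324

324


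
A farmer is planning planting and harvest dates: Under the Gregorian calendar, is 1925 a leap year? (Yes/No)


Year: 1925
Divisible by 4? 1925 / 4 = 481.25 -> No
Not divisible by 4, so NOT a leap year

No


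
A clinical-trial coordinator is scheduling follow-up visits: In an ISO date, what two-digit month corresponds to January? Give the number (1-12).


Calendar month order:
1. January <--
2. February
January is month number 1

1


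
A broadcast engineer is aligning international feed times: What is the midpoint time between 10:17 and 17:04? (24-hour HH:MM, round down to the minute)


Start time: 10:17 = 617 minutes from midnight
End time: 17:04 = 1024 minutes from midnight
Sum: 617 + 1024 = 1641
Midpoint: 1641 / 2 = 820 minutes
Convert: 820 / 60 = 13 hours, 40 minutes
Result: 13:40

13:40


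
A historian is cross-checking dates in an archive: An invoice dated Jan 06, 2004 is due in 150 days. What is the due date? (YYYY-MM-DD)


Start: 2004-01-06
Adding 150 days
Days remaining in January: 25
After January: 125 days still to add
February 2004: 29 days, 96 remaining
March 2004: 31 days, 65 remaining
April 2004: 30 days, 35 remaining
May 2004: 31 days, 4 remaining
Result: 2004-06-04

2004-06-04


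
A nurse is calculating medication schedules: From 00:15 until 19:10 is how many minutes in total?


Start time: 00:15 = 15 minutes from midnight
End time: 19:10 = 1150 minutes from midnight
Difference: 1150 - 15 = 1135 minutes
That is 18 hours and 55 minutes

1135


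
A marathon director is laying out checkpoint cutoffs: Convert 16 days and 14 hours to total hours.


Days: 16
Extra hours: 14
Hours per day: 24
Days to hours: 16 x 24 = 384
Total: 384 + 14 = 398

398


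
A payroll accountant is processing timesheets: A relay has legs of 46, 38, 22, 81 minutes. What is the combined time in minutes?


Durations: 46, 38, 22, 81
Running sum: 46
+ 38 = 84
+ 22 = 106
+ 81 = 187
Total duration: 187 minutes
That is 3 hours and 7 minutes

187


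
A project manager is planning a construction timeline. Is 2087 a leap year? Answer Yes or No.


Year: 2087
Divisible by 4? 2087 / 4 = 521.75 -> No
Not divisible by 4, so NOT a leap year

No


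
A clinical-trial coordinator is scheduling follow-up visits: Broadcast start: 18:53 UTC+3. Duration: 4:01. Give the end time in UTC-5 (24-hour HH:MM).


Start: 18:53 in UTC+3
Step 1 - add duration:
  minutes: 53 + 1 = 54
  hours: 18 + 4 + 0 = 22
  end in UTC+3: 22:54
Step 2 - convert UTC+3 -> UTC-5:
  offset difference: -5 - (3) = -8 hours
  22 + (-8) = 14 -> mod 24 = 14
Result: 14:54 in UTC-5

14:54


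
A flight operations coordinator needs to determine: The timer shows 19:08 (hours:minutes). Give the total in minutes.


Hours: 19
Minutes: 8
Convert hours to minutes: 19 x 60 = 1140
Add remaining minutes: 1140 + 8 = 1148

1148


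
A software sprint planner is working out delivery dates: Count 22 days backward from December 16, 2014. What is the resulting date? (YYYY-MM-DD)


Start: 2014-12-16
Subtracting 22 days
Days already passed in December: 16
After going back through December: 6 more days to subtract
November 2014 has 30 days, need 6
Result: 2014-11-24

2014-11-24


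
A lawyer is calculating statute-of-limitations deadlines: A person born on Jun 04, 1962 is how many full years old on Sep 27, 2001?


Birth: 1962-06-04
Reference: 2001-09-27
Year difference: 2001 - 1962 = 39
Has birthday (06-04) occurred by 09-27? Yes
Age in full years: 39

39


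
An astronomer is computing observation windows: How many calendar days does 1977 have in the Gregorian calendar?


Year: 1977
Check leap year rules:
Divisible by 4? No
1977 is not a leap year
Days: 365

365


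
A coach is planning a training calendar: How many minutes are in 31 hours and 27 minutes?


Hours: 31
Extra minutes: 27
Minutes per hour: 60
Hours to minutes: 31 x 60 = 1860
Total: 1860 + 27 = 1887

1887


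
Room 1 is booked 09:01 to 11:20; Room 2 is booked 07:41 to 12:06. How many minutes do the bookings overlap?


Interval A: [541, 680] minutes from midnight
Interval B: [461, 726] minutes from midnight
Overlap start = max(541, 461) = 541
Overlap end = min(680, 726) = 680
Overlap = 680 - 541 = 139 minutes

139


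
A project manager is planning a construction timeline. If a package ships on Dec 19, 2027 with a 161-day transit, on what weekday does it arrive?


Start: 2027-12-19 (Sunday)
Step 1 - find target date: add 161 days
  2027-12-19 + 161 days = 2028-05-28
Step 2 - day of week:
  161 mod 7 = 0
  Sunday + 0 days -> Sunday
Result: Sunday (2028-05-28)

Sunday


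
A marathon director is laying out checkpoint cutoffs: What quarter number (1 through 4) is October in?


Month: October (month 10)
Q1: January-March (months 1-3)
Q2: April-June (months 4-6)
Q3: July-September (months 7-9)
Q4: October-December (months 10-12)
Month 10 falls in Q4

4


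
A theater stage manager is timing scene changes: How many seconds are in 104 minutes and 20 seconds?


Minutes: 104
Seconds: 20
Convert minutes to seconds: 104 x 60 = 6240
Add remaining seconds: 6240 + 20 = 6260

6260


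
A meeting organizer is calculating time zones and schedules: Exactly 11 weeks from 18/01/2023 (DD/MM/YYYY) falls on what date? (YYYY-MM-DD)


Start: 2023-01-18
Weeks to add: 11
Convert to days: 11 x 7 = 77 days
Add 77 days to 2023-01-18
Result: 2023-04-05

2023-04-05


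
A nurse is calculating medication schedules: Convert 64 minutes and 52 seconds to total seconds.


Minutes: 64
Extra seconds: 52
Seconds per minute: 60
Minutes to seconds: 64 x 60 = 3840
Total: 3840 + 52 = 3892

3892


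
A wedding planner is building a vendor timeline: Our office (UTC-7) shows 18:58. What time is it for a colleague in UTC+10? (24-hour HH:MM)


Local time: 18:58 at UTC-7 (offset -7h)
Target zone: UTC+10 (offset 10h)
Difference: 10 - (-7) = 17 hours
Calculation: 18 + (17) = 35
Wraparound: (35) mod 24 = 11
Result: 11:58

11:58


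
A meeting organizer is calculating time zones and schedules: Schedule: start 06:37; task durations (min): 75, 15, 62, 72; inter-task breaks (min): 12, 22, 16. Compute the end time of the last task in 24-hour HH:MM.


Start: 06:37 = 397 min from midnight
  after task 1 (75 min): 07:52
  after break (12 min): 08:04
  after task 2 (15 min): 08:19
  after break (22 min): 08:41
  after task 3 (62 min): 09:43
  after break (16 min): 09:59
  after task 4 (72 min): 11:11
Total elapsed: 274 minutes
End time: 11:11

11:11


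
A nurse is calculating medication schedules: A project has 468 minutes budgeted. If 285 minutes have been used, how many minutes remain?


Total budget: 468 minutes
Time used: 285 minutes
Remaining: 468 - 285 = 183 minutes
Percent used: 60.9%
Percent remaining: 39.1%

183


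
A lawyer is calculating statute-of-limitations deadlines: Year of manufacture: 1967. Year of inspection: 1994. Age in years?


Birth year: 1967
Current year: 1994
Age = current year - birth year
Age = 1994 - 1967 = 27

27


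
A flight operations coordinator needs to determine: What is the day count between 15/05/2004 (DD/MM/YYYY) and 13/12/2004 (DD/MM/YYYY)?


Start date: 2004-05-15
End date: 2004-12-13
May 2004: +17 days
Jun 2004: +30 days
Jul 2004: +31 days
... (5 more months)
Total: 212 days

212


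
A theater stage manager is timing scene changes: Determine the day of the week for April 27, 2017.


Date: 2017-04-27
January 1, 2017 is a Sunday
Day of year: 117
Offset from Jan 1: 116 days
116 mod 7 = 4
Result: Thursday

Thursday


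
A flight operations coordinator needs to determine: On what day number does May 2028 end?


Month: May
Year: 2028
May is a 31-day month
Total: 31 days

31


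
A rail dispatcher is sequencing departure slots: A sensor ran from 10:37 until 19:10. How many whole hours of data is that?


Start: 10:37
End: 19:10
Hour difference: 19 - 10 = 9 hours
Minute difference: 10 - 37 = -27 minutes
Total minutes: 513
Complete hours: 513 / 60 = 8 (remainder 33)

8


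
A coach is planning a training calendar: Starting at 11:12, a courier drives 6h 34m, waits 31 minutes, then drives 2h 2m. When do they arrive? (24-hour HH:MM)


Depart: 11:12
Leg 1: +394 min -> 17:46
Layover: +31 min -> 18:17
Leg 2: +122 min -> 20:19
Total travel: 547 minutes = 9h 7m
Arrival: 20:19

20:19


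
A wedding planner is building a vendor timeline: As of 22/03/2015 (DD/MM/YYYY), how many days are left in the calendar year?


Start: March 22, 2015
End: December 31, 2015
Days left in March: 9
April: 30
May: 31
June: 30
July: 31
... plus remaining months
Sum of remaining months: 275
Total: 9 + 275 = 284

284


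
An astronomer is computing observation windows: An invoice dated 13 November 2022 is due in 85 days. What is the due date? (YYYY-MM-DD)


Start: 2022-11-13
Adding 85 days
Days remaining in November: 17
After November: 68 days still to add
December 2022: 31 days, 37 remaining
January 2023: 31 days, 6 remaining
February 2023 has 28 days, need 6
Result: 2023-02-06

2023-02-06


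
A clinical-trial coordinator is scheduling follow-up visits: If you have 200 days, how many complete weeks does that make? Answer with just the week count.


Total days: 200
Days per week: 7
Division: 200 / 7 = 28 remainder 4
Complete weeks: 28
Remaining days: 4

28


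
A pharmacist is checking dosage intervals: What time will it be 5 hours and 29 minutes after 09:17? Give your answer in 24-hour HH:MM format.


Start time: 09:17
Adding: 5 hours 29 minutes
Minutes: 17 + 29 = 46
Hours: 9 + 5 + 0 = 14
Result: 14:46

14:46


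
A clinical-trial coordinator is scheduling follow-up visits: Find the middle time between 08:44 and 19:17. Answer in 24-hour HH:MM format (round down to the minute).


Start time: 08:44 = 524 minutes from midnight
End time: 19:17 = 1157 minutes from midnight
Sum: 524 + 1157 = 1681
Midpoint: 1681 / 2 = 840 minutes
Convert: 840 / 60 = 14 hours, 0 minutes
Result: 14:00

14:00


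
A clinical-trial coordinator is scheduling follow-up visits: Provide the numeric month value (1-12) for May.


Calendar month order:
4. April
5. May <--
6. June
May is month number 5

5


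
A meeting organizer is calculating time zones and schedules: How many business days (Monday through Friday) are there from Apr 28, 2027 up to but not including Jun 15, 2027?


Start: 2027-04-28 (Wednesday)
End (exclusive): 2027-06-15 (Tuesday)
Total calendar days: 48
Full weeks: 48 // 7 = 6 -> 30 weekdays
Remaining 6 days starting on Wednesday:
  Wed(w), Thu(w), Fri(w), Sat(-), Sun(-), Mon(w) -> 4 weekdays
Total business days: 30 + 4 = 34

34


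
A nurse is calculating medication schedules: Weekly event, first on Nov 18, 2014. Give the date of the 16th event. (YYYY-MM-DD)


First occurrence: 2014-11-18 (occurrence 1)
Each occurrence is 7 days after the previous.
Occurrence 16 is 15 weeks after the first.
15 weeks = 105 days
2014-11-18 + 105 days = 2015-03-03

2015-03-03


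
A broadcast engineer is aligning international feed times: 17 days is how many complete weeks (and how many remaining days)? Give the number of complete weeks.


Total days: 17
Days per week: 7
Division: 17 / 7 = 2 remainder 3
Complete weeks: 2
Remaining days: 3

2


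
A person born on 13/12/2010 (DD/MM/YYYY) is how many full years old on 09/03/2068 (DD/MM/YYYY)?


Birth: 2010-12-13
Reference: 2068-03-09
Year difference: 2068 - 2010 = 58
Has birthday (12-13) occurred by 03-09? No
Birthday not yet reached this year -> subtract 1
Age in full years: 57

57


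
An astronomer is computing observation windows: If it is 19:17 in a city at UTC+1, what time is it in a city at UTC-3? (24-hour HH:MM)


Local time: 19:17 at UTC+1 (offset 1h)
Target zone: UTC-3 (offset -3h)
Difference: -3 - (1) = -4 hours
Calculation: 19 + (-4) = 15
Result: 15:17

15:17


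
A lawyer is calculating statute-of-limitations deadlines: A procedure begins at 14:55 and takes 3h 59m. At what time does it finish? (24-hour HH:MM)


Start time: 14:55
Adding: 3 hours 59 minutes
Minutes: 55 + 59 = 114
Minute overflow: 114 >= 60, so carry 1 hour, minutes = 54
Hours: 14 + 3 + 1 = 18
Result: 18:54

18:54


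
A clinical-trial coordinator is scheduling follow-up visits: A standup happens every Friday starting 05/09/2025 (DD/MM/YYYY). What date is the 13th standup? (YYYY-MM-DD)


First occurrence: 2025-09-05 (occurrence 1)
Each occurrence is 7 days after the previous.
Occurrence 13 is 12 weeks after the first.
12 weeks = 84 days
2025-09-05 + 84 days = 2025-11-28

2025-11-28


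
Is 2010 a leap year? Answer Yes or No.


Year: 2010
Divisible by 4? 2010 / 4 = 502.5 -> No
Not divisible by 4, so NOT a leap year

No


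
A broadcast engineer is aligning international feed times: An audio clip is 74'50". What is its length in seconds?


Minutes: 74
Seconds: 50
Convert minutes to seconds: 74 x 60 = 4440
Add remaining seconds: 4440 + 50 = 4490

4490


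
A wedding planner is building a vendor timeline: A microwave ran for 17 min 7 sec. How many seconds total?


Minutes: 17
Extra seconds: 7
Seconds per minute: 60
Minutes to seconds: 17 x 60 = 1020
Total: 1020 + 7 = 1027

1027


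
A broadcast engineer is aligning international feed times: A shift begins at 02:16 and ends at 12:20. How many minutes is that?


Start time: 02:16 = 136 minutes from midnight
End time: 12:20 = 740 minutes from midnight
Difference: 740 - 136 = 604 minutes
That is 10 hours and 4 minutes

604


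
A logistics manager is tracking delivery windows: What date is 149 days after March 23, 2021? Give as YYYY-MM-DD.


Start: 2021-03-23
Adding 149 days
Days remaining in March: 8
After March: 141 days still to add
April 2021: 30 days, 111 remaining
May 2021: 31 days, 80 remaining
June 2021: 30 days, 50 remaining
July 2021: 31 days, 19 remaining
Result: 2021-08-19

2021-08-19
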